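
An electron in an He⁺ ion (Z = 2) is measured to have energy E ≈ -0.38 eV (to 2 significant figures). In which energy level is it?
n = 12

The exact energy levels follow E_n = -13.6057 Z² / n² eV with Z = 2.

The measured value (-0.38 eV) is reported to only 2 significant figures, so we must test candidate n values and see which one matches to that precision.

Candidate energies:
  n = 10:  E = -13.6057 × 2² / 10² = -0.54423 eV
  n = 11:  E = -13.6057 × 2² / 11² = -0.44978 eV
  n = 12:  E = -13.6057 × 2² / 12² = -0.37794 eV  ← matches
  n = 13:  E = -13.6057 × 2² / 13² = -0.32203 eV
  n = 14:  E = -13.6057 × 2² / 14² = -0.27767 eV

Checking against the measurement of -0.38 eV (2 sig figs), only n = 12 agrees:
E_12 = -0.37794 eV, which rounds to -0.38 eV ✓

Therefore n = 12.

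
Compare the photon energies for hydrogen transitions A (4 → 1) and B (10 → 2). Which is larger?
4 → 1

Calculate the energy for each transition:

Transition 4 → 1:
ΔE₁ = |E_1 - E_4| = |-13.6057/1² - (-13.6057/4²)|
ΔE₁ = |-13.605700000 - (-0.850356250)| = 12.755344 eV

Transition 10 → 2:
ΔE₂ = |E_2 - E_10| = |-13.6057/2² - (-13.6057/10²)|
ΔE₂ = |-3.401425000 - (-0.136057000)| = 3.265368 eV

Since 12.755344 eV > 3.265368 eV, the transition 4 → 1 emits the more energetic photon.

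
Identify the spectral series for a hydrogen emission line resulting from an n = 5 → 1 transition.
Lyman series

The spectral series in hydrogen are named based on the final (lower) energy level:
- Lyman series: n_final = 1 (ultraviolet)
- Balmer series: n_final = 2 (visible/near-UV)
- Paschen series: n_final = 3 (infrared)
- Brackett series: n_final = 4 (infrared)
- Pfund series: n_final = 5 (far infrared)

Since this transition ends at n = 1, it belongs to the Lyman series.

For reference, this 5 → 1 line has photon energy
ΔE = 13.6057 eV × (1/1² - 1/5²) = 13.06147 eV,
corresponding to wavelength λ = hc/ΔE = 1239.84 eV·nm / 13.06147 eV = 94.923 nm in the ultraviolet region.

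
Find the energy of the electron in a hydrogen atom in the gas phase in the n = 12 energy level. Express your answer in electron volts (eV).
-0.094484 eV

The energy levels of a hydrogen-like atom are given by:
E_n = -13.6057 eV / n²

For n = 12:
E_12 = -13.6057 eV / 12²
E_12 = -13.6057 eV / 144
E_12 = -0.094484 eV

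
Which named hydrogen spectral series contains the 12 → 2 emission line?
Balmer series

The spectral series in hydrogen are named based on the final (lower) energy level:
- Lyman series: n_final = 1 (ultraviolet)
- Balmer series: n_final = 2 (visible/near-UV)
- Paschen series: n_final = 3 (infrared)
- Brackett series: n_final = 4 (infrared)
- Pfund series: n_final = 5 (far infrared)

Since this transition ends at n = 2, it belongs to the Balmer series.

For reference, this 12 → 2 line has photon energy
ΔE = 13.6057 eV × (1/2² - 1/12²) = 3.306940972 eV,
corresponding to wavelength λ = hc/ΔE = 1239.84 eV·nm / 3.306940972 eV = 374.92051 nm in the visible/near-UV region.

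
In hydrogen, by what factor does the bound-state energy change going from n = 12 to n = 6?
4.0000

Using E_n = -13.6057 Z² / n² eV with Z = 1:

E_6 = -13.6057 / 6² = -13.6057 / 36 = -0.3779361111 eV
E_12 = -13.6057 / 12² = -13.6057 / 144 = -0.0944840278 eV

The ratio is:
E_6/E_12 = (-0.3779361111) / (-0.0944840278)
E_6/E_12 = (-13.6057/36) / (-13.6057/144)
E_6/E_12 = 144/36
E_6/E_12 = 4.0000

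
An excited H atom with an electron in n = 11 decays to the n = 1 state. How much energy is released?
13.49 eV

The energy levels are E_n = -13.6057 eV / n².

Energy at n = 11: E_11 = -13.6057 / 11² = -0.11244 eV
Energy at n = 1: E_1 = -13.6057 / 1² = -13.60570 eV

For emission (electron falling to lower state), the photon energy is:
E_photon = E_11 - E_1 = |-0.11244 - (-13.60570)|
E_photon = 13.49 eV

This energy is carried away by the emitted photon.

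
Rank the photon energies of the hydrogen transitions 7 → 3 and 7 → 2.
7 → 2

Calculate the energy for each transition:

Transition 7 → 3:
ΔE₁ = |E_3 - E_7| = |-13.6057/3² - (-13.6057/7²)|
ΔE₁ = |-1.51174444444 - (-0.27766734694)| = 1.23407710 eV

Transition 7 → 2:
ΔE₂ = |E_2 - E_7| = |-13.6057/2² - (-13.6057/7²)|
ΔE₂ = |-3.40142500000 - (-0.27766734694)| = 3.12375765 eV

Since 3.12375765 eV > 1.23407710 eV, the transition 7 → 2 emits the more energetic photon.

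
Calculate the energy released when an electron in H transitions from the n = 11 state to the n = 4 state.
0.737912 eV

The energy levels are E_n = -13.6057 eV / n².

Energy at n = 11: E_11 = -13.6057 / 11² = -0.112443802 eV
Energy at n = 4: E_4 = -13.6057 / 4² = -0.850356250 eV

For emission (electron falling to lower state), the photon energy is:
E_photon = E_11 - E_4 = |-0.112443802 - (-0.850356250)|
E_photon = 0.737912 eV

This energy is carried away by the emitted photon.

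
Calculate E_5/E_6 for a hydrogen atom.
1.440

Using E_n = -13.6057 Z² / n² eV with Z = 1:

E_5 = -13.6057 / 5² = -13.6057 / 25 = -0.544228000 eV
E_6 = -13.6057 / 6² = -13.6057 / 36 = -0.377936111 eV

The ratio is:
E_5/E_6 = (-0.544228000) / (-0.377936111)
E_5/E_6 = (-13.6057/25) / (-13.6057/36)
E_5/E_6 = 36/25
E_5/E_6 = 1.440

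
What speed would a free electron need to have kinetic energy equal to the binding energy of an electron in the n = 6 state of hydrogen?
3.6462e+05 m/s (or 0.122% of c)

The binding energy at n = 6 for hydrogen is:
E_6 = -13.6057/6² = -0.37793611 eV
|E_6| = 0.37793611 eV

Convert to Joules:
KE = 0.37793611 eV × (1.602177 × 10⁻¹⁹ J/eV) = 6.055205e-20 J

Using KE = ½mv²:
v = √(2·KE/m_e)
v = √(2 × 6.055205e-20 J / 9.10938 × 10⁻³¹ kg)
v = 3.6462e+05 m/s

This is approximately 0.122% the speed of light.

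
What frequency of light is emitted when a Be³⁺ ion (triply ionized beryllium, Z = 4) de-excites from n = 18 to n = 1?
5.2475e+16 Hz

First, find the transition energy:
E_18 = -13.6057 × 4² / 18² = -0.671886 eV
E_1 = -13.6057 × 4² / 1² = -217.691200 eV
|ΔE| = |E_1 - E_18| = 217.019314 eV

Convert to Joules: E = 217.019314 eV × (1.602177 × 10⁻¹⁹ J/eV) = 3.477034e-17 J

Using E = hf:
f = E/h = 3.477034e-17 J / (6.62607 × 10⁻³⁴ J·s)
f = 5.2475e+16 Hz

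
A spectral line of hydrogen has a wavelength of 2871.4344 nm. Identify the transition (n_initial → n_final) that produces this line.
n = 11 → n = 5

First, find the photon energy from the wavelength (hc = 1239.84 eV·nm):
E = hc/λ = 1239.84 eV·nm / 2871.4344 nm = 0.43178420 eV

The energy levels of hydrogen satisfy E_n = -13.6057 / n² eV, so an emission n_i → n_f releases
ΔE = 13.6057 × (1/n_f² − 1/n_i²) eV.

Setting ΔE equal to the photon energy:
1/n_f² − 1/n_i² = 0.43178420 / 13.6057 = 0.031735537

Since 1/n_i² must be positive, we need 1/n_f² > 0.031735537, i.e. n_f ≤ 5. For each allowed n_f, solve n_i = (1/n_f² − 0.031735537)^(−1/2) and check whether it is a whole number:
  n_f = 1: 1/n_i² = 1.000000000 − 0.031735537 = 0.968264463 → n_i = 1.016  (not an integer) ✗
  n_f = 2: 1/n_i² = 0.250000000 − 0.031735537 = 0.218264463 → n_i = 2.140  (not an integer) ✗
  n_f = 3: 1/n_i² = 0.111111111 − 0.031735537 = 0.079375574 → n_i = 3.549  (not an integer) ✗
  n_f = 4: 1/n_i² = 0.062500000 − 0.031735537 = 0.030764463 → n_i = 5.701  (not an integer) ✗
  n_f = 5: 1/n_i² = 0.040000000 − 0.031735537 = 0.008264463 → n_i = 11.000  → integer, n_i = 11 ✓

Only n_f = 5 gives an integer upper level, n_i = 11.

The transition is from n = 11 to n = 5 (emission).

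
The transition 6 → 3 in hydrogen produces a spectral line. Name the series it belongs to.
Paschen series

The spectral series in hydrogen are named based on the final (lower) energy level:
- Lyman series: n_final = 1 (ultraviolet)
- Balmer series: n_final = 2 (visible/near-UV)
- Paschen series: n_final = 3 (infrared)
- Brackett series: n_final = 4 (infrared)
- Pfund series: n_final = 5 (far infrared)

Since this transition ends at n = 3, it belongs to the Paschen series.

For reference, this 6 → 3 line has photon energy
ΔE = 13.6057 eV × (1/3² - 1/6²) = 1.1338083333 eV,
corresponding to wavelength λ = hc/ΔE = 1239.84 eV·nm / 1.1338083333 eV = 1093.51816 nm in the infrared region.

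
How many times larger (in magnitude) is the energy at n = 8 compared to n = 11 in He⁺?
1.890625

Using E_n = -13.6057 Z² / n² eV with Z = 2:

E_8 = -13.6057 × 2² / 8² = -54.4228 / 64 = -0.850356250000 eV
E_11 = -13.6057 × 2² / 11² = -54.4228 / 121 = -0.449775206612 eV

The ratio is:
E_8/E_11 = (-0.850356250000) / (-0.449775206612)
E_8/E_11 = (-54.4228/64) / (-54.4228/121)
E_8/E_11 = 121/64
E_8/E_11 = 1.890625
(Note: the Z² factors cancel in the ratio.)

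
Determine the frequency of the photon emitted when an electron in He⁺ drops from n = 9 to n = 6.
2.0308e+14 Hz

First, find the transition energy:
E_9 = -13.6057 × 2² / 9² = -0.67188642 eV
E_6 = -13.6057 × 2² / 6² = -1.51174444 eV
|ΔE| = |E_6 - E_9| = 0.83985802 eV

Convert to Joules: E = 0.83985802 eV × (1.602177 × 10⁻¹⁹ J/eV) = 1.345601e-19 J

Using E = hf:
f = E/h = 1.345601e-19 J / (6.62607 × 10⁻³⁴ J·s)
f = 2.0308e+14 Hz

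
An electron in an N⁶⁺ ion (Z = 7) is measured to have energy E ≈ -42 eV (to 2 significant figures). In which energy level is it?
n = 4

The exact energy levels follow E_n = -13.6057 Z² / n² eV with Z = 7.

The measured value (-42 eV) is reported to only 2 significant figures, so we must test candidate n values and see which one matches to that precision.

Candidate energies:
  n = 2:  E = -13.6057 × 7² / 2² = -166.669825 eV
  n = 3:  E = -13.6057 × 7² / 3² = -74.075478 eV
  n = 4:  E = -13.6057 × 7² / 4² = -41.667456 eV  ← matches
  n = 5:  E = -13.6057 × 7² / 5² = -26.667172 eV
  n = 6:  E = -13.6057 × 7² / 6² = -18.518869 eV

Checking against the measurement of -42 eV (2 sig figs), only n = 4 agrees:
E_4 = -41.667456 eV, which rounds to -42 eV ✓

Therefore n = 4.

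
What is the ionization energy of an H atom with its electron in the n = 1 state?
13.606 eV

The ionization energy is the energy needed to remove the electron completely (n → ∞).

For hydrogen, E_n = -13.6057 eV / n².

At n = 1: E_1 = -13.6057 / 1² = -13.605700 eV
At n = ∞: E_∞ = 0 eV

Ionization energy = E_∞ - E_1 = 0 - (-13.605700) = 13.605700 eV
Ionization energy ≈ 13.606 eV

This is also called the binding energy of the electron in state n = 1.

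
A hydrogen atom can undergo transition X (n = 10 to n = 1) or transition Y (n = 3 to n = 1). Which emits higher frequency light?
10 → 1

Calculate the energy for each transition:

Transition 10 → 1:
ΔE₁ = |E_1 - E_10| = |-13.6057/1² - (-13.6057/10²)|
ΔE₁ = |-13.60570000 - (-0.13605700)| = 13.46964 eV

Transition 3 → 1:
ΔE₂ = |E_1 - E_3| = |-13.6057/1² - (-13.6057/3²)|
ΔE₂ = |-13.60570000 - (-1.51174444)| = 12.09396 eV

Since 13.46964 eV > 12.09396 eV, the transition 10 → 1 emits the more energetic photon.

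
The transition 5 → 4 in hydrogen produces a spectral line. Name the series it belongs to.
Brackett series

The spectral series in hydrogen are named based on the final (lower) energy level:
- Lyman series: n_final = 1 (ultraviolet)
- Balmer series: n_final = 2 (visible/near-UV)
- Paschen series: n_final = 3 (infrared)
- Brackett series: n_final = 4 (infrared)
- Pfund series: n_final = 5 (far infrared)

Since this transition ends at n = 4, it belongs to the Brackett series.

For reference, this 5 → 4 line has photon energy
ΔE = 13.6057 eV × (1/4² - 1/5²) = 0.3061282500 eV,
corresponding to wavelength λ = hc/ΔE = 1239.84 eV·nm / 0.3061282500 eV = 4050.0673 nm in the infrared region.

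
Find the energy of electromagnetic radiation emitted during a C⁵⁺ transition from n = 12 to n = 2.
119.0499 eV

The energy levels are E_n = -13.6057 Z² eV / n².

Energy at n = 12: E_12 = -13.6057 × 6² / 12² = -3.4014250 eV
Energy at n = 2: E_2 = -13.6057 × 6² / 2² = -122.4513000 eV

For emission (electron falling to lower state), the photon energy is:
E_photon = E_12 - E_2 = |-3.4014250 - (-122.4513000)|
E_photon = 119.0499 eV

This energy is carried away by the emitted photon.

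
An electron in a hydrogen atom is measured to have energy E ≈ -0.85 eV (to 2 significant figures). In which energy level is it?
n = 4

The exact energy levels follow E_n = -13.6057 eV / n².

The measured value (-0.85 eV) is reported to only 2 significant figures, so we must test candidate n values and see which one matches to that precision.

Candidate energies:
  n = 2:  E = -13.6057/2² = -3.40143 eV
  n = 3:  E = -13.6057/3² = -1.51174 eV
  n = 4:  E = -13.6057/4² = -0.85036 eV  ← matches
  n = 5:  E = -13.6057/5² = -0.54423 eV
  n = 6:  E = -13.6057/6² = -0.37794 eV

Checking against the measurement of -0.85 eV (2 sig figs), only n = 4 agrees:
E_4 = -0.85036 eV, which rounds to -0.85 eV ✓

Therefore n = 4.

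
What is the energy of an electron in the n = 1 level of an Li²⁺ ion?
-122.451300 eV

For hydrogen-like ions, the energy levels scale with Z²:
E_n = -13.6057 Z² / n² eV

For Li²⁺ (Z = 3) at n = 1:
E_1 = -13.6057 × 3² / 1²
E_1 = -13.6057 × 9 / 1
E_1 = -122.4513 / 1
E_1 = -122.451300 eV

The energy is 9 times more negative than hydrogen at the same n due to the stronger nuclear charge.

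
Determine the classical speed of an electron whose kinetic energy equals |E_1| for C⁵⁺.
1.31262e+07 m/s (or 4.378% of c)

The binding energy at n = 1 for C⁵⁺ is:
E_1 = -13.6057 × 6²/1² = -489.805200 eV
|E_1| = 489.805200 eV

Convert to Joules:
KE = 489.805200 eV × (1.602177 × 10⁻¹⁹ J/eV) = 7.8475463e-17 J

Using KE = ½mv²:
v = √(2·KE/m_e)
v = √(2 × 7.8475463e-17 J / 9.10938 × 10⁻³¹ kg)
v = 1.31262e+07 m/s

This is approximately 4.378% the speed of light.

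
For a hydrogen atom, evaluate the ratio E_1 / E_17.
289.0000

Using E_n = -13.6057 Z² / n² eV with Z = 1:

E_1 = -13.6057 / 1² = -13.6057 / 1 = -13.6057000000 eV
E_17 = -13.6057 / 17² = -13.6057 / 289 = -0.0470785467 eV

The ratio is:
E_1/E_17 = (-13.6057000000) / (-0.0470785467)
E_1/E_17 = (-13.6057/1) / (-13.6057/289)
E_1/E_17 = 289/1
E_1/E_17 = 289.0000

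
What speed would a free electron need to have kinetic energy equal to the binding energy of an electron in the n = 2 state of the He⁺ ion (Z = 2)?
2.1877e+06 m/s (or 0.72974% of c)

The binding energy at n = 2 for He⁺ is:
E_2 = -13.6057 × 2²/2² = -13.6057000 eV
|E_2| = 13.6057000 eV

Convert to Joules:
KE = 13.6057000 eV × (1.602177 × 10⁻¹⁹ J/eV) = 2.179874e-18 J

Using KE = ½mv²:
v = √(2·KE/m_e)
v = √(2 × 2.179874e-18 J / 9.10938 × 10⁻³¹ kg)
v = 2.1877e+06 m/s

This is approximately 0.72974% the speed of light.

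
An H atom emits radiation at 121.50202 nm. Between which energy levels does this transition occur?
n = 2 → n = 1

First, find the photon energy from the wavelength (hc = 1239.84 eV·nm):
E = hc/λ = 1239.84 eV·nm / 121.50202 nm = 10.204275 eV

The energy levels of hydrogen satisfy E_n = -13.6057 / n² eV, so an emission n_i → n_f releases
ΔE = 13.6057 × (1/n_f² − 1/n_i²) eV.

Setting ΔE equal to the photon energy:
1/n_f² − 1/n_i² = 10.204275 / 13.6057 = 0.75000000

Since 1/n_i² must be positive, we need 1/n_f² > 0.75000000, i.e. n_f ≤ 1. For each allowed n_f, solve n_i = (1/n_f² − 0.75000000)^(−1/2) and check whether it is a whole number:
  n_f = 1: 1/n_i² = 1.00000000 − 0.75000000 = 0.25000000 → n_i = 2.000  → integer, n_i = 2 ✓

Only n_f = 1 gives an integer upper level, n_i = 2.

The transition is from n = 2 to n = 1 (emission).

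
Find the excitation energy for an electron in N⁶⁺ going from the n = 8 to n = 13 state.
6.472016 eV

The energy levels of a hydrogen-like atom are E_n = -13.6057 Z² eV / n².

Energy at n = 8: E_8 = -13.6057 × 7² / 8² = -10.416864063 eV
Energy at n = 13: E_13 = -13.6057 × 7² / 13² = -3.944847929 eV

The excitation energy is the difference:
ΔE = E_13 - E_8
ΔE = -3.944847929 - (-10.416864063)
ΔE = 6.472016 eV

Since this is positive, energy must be absorbed (photon absorption).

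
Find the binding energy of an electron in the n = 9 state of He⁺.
0.6719 eV

The ionization energy is the energy needed to remove the electron completely (n → ∞).

For a hydrogen-like ion with Z = 2, E_n = -13.6057 Z² / n² eV.

At n = 9: E_9 = -13.6057 × 2² / 9² = -0.6718864 eV
At n = ∞: E_∞ = 0 eV

Ionization energy = E_∞ - E_9 = 0 - (-0.6718864) = 0.6718864 eV
Ionization energy ≈ 0.6719 eV

This is also called the binding energy of the electron in state n = 9.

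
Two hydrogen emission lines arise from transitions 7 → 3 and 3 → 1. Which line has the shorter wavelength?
3 → 1

Calculate the energy for each transition:

Transition 7 → 3:
ΔE₁ = |E_3 - E_7| = |-13.6057/3² - (-13.6057/7²)|
ΔE₁ = |-1.511744444444 - (-0.277667346939)| = 1.234077098 eV

Transition 3 → 1:
ΔE₂ = |E_1 - E_3| = |-13.6057/1² - (-13.6057/3²)|
ΔE₂ = |-13.605700000000 - (-1.511744444444)| = 12.093955556 eV

Since 12.093955556 eV > 1.234077098 eV, the transition 3 → 1 emits the more energetic photon.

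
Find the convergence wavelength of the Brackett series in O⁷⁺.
22.781628 nm

The series limit corresponds to the transition from n = ∞ to n = 4.
This is the highest energy (shortest wavelength) transition in the Brackett series.

E_∞ = 0 eV
E_4 = -13.6057 × 8² / 4² = -54.42280000 eV

Energy at series limit:
ΔE = E_∞ - E_4 = 0 - (-54.42280000) = 54.42280000 eV
λ = hc/E = 1239.84 eV·nm / 54.42280000 eV = 22.781628 nm

This energy equals the ionization energy from the n = 4 state of O⁷⁺.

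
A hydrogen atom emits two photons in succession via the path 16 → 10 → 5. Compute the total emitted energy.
0.491081 eV

The energy levels of hydrogen are E_n = -13.6057 / n² eV.

First transition (16 → 10):
ΔE₁ = |E_10 - E_16|
ΔE₁ = |-0.136057000000 - (-0.053147265625)| = 0.082909734 eV

Second transition (10 → 5):
ΔE₂ = |E_5 - E_10|
ΔE₂ = |-0.544228000000 - (-0.136057000000)| = 0.408171000 eV

Total energy released:
E_total = ΔE₁ + ΔE₂ = 0.082909734 + 0.408171000 = 0.491081 eV

Note: This equals the direct transition 16 → 5: 0.491081 eV ✓
Energy is conserved regardless of the path taken.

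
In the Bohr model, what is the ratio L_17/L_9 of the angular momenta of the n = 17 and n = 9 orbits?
1.88889

In the Bohr model, L_n = nℏ, so the ratio is purely the ratio of quantum numbers:

L_17/L_9 = 17ℏ / 9ℏ = 17/9 = 1.88889

The angular momentum scales linearly with n.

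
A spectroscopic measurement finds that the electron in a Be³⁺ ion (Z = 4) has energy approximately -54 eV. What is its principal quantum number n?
n = 2

The exact energy levels follow E_n = -13.6057 Z² / n² eV with Z = 4.

The measured value (-54 eV) is reported to only 2 significant figures, so we must test candidate n values and see which one matches to that precision.

Candidate energies:
  n = 1:  E = -13.6057 × 4² / 1² = -217.69120 eV
  n = 2:  E = -13.6057 × 4² / 2² = -54.42280 eV  ← matches
  n = 3:  E = -13.6057 × 4² / 3² = -24.18791 eV
  n = 4:  E = -13.6057 × 4² / 4² = -13.60570 eV

Checking against the measurement of -54 eV (2 sig figs), only n = 2 agrees:
E_2 = -54.42280 eV, which rounds to -54 eV ✓

Therefore n = 2.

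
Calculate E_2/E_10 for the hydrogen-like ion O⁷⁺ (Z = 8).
25.000

Using E_n = -13.6057 Z² / n² eV with Z = 8:

E_2 = -13.6057 × 8² / 2² = -870.7648 / 4 = -217.691200000 eV
E_10 = -13.6057 × 8² / 10² = -870.7648 / 100 = -8.707648000 eV

The ratio is:
E_2/E_10 = (-217.691200000) / (-8.707648000)
E_2/E_10 = (-870.7648/4) / (-870.7648/100)
E_2/E_10 = 100/4
E_2/E_10 = 25.000
(Note: the Z² factors cancel in the ratio.)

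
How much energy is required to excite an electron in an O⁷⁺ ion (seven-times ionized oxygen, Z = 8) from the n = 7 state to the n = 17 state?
14.757683 eV

The energy levels of a hydrogen-like atom are E_n = -13.6057 Z² eV / n².

Energy at n = 7: E_7 = -13.6057 × 8² / 7² = -17.770710204 eV
Energy at n = 17: E_17 = -13.6057 × 8² / 17² = -3.013026990 eV

The excitation energy is the difference:
ΔE = E_17 - E_7
ΔE = -3.013026990 - (-17.770710204)
ΔE = 14.757683 eV

Since this is positive, energy must be absorbed (photon absorption).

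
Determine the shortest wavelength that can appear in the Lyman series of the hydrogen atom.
91.13 nm

The series limit corresponds to the transition from n = ∞ to n = 1.
This is the highest energy (shortest wavelength) transition in the Lyman series.

E_∞ = 0 eV
E_1 = -13.6057 / 1² = -13.6057 eV

Energy at series limit:
ΔE = E_∞ - E_1 = 0 - (-13.6057) = 13.6057 eV
λ = hc/E = 1239.84 eV·nm / 13.6057 eV = 91.13 nm

This energy equals the ionization energy from the n = 1 state of hydrogen.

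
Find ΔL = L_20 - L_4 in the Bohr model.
1.68731e-33 J·s (or 16ℏ)

In the Bohr model, L_n = nℏ where ℏ = 1.0545718e-34 J·s.

L_20 = 20ℏ = 2.1091436e-33 J·s
L_4 = 4ℏ = 4.2182872e-34 J·s

ΔL = L_20 - L_4 = (20 - 4)ℏ = 16ℏ
ΔL = 16 × 1.0545718e-34 J·s = 1.68731e-33 J·s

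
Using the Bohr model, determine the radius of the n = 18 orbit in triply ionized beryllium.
4.2863 nm (or 42.8633 Å)

The Bohr radius formula is:
r_n = n² a₀ / Z

where a₀ = 0.0529177 nm is the Bohr radius.

For Be³⁺ (Z = 4) at n = 18:
r_18 = 18² × 0.0529177 nm / 4
r_18 = 324 × 0.0529177 nm / 4
r_18 = 17.14533 nm / 4
r_18 = 4.2863 nm

The electron orbits at approximately 4.2863 nm from the nucleus.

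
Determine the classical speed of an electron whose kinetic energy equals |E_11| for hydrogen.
1.99e+05 m/s (or 0.066% of c)

The binding energy at n = 11 for hydrogen is:
E_11 = -13.6057/11² = -0.112444 eV
|E_11| = 0.112444 eV

Convert to Joules:
KE = 0.112444 eV × (1.602177 × 10⁻¹⁹ J/eV) = 1.8016e-20 J

Using KE = ½mv²:
v = √(2·KE/m_e)
v = √(2 × 1.8016e-20 J / 9.10938 × 10⁻³¹ kg)
v = 1.99e+05 m/s

This is approximately 0.066% the speed of light.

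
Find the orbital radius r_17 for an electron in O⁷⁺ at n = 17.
1.9117 nm (or 19.1165 Å)

The Bohr radius formula is:
r_n = n² a₀ / Z

where a₀ = 0.0529177 nm is the Bohr radius.

For O⁷⁺ (Z = 8) at n = 17:
r_17 = 17² × 0.0529177 nm / 8
r_17 = 289 × 0.0529177 nm / 8
r_17 = 15.29322 nm / 8
r_17 = 1.9117 nm

The electron orbits at approximately 1.9117 nm from the nucleus.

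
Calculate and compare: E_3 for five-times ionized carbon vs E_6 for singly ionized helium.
C⁵⁺ at n = 3 (E = -54.42 eV)

Using E_n = -13.6057 Z² / n² eV:

C⁵⁺ (Z = 6) at n = 3:
E = -13.6057 × 6² / 3² = -13.6057 × 36 / 9 = -54.42280 eV

He⁺ (Z = 2) at n = 6:
E = -13.6057 × 2² / 6² = -13.6057 × 4 / 36 = -1.51174 eV

Since -54.42280 eV < -1.51174 eV,
C⁵⁺ at n = 3 is more tightly bound (requires more energy to ionize).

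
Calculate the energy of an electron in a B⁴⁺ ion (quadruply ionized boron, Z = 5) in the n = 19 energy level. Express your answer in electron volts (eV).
-0.942 eV

The energy levels of a hydrogen-like atom are given by:
E_n = -13.6057 Z² / n² eV  (with Z = 5 for B⁴⁺)

For n = 19:
E_19 = -13.6057 × 5² / 19²
E_19 = -13.6057 × 25 / 361
E_19 = -0.942 eV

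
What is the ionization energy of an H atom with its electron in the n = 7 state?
0.2777 eV

The ionization energy is the energy needed to remove the electron completely (n → ∞).

For hydrogen, E_n = -13.6057 eV / n².

At n = 7: E_7 = -13.6057 / 7² = -0.2776673 eV
At n = ∞: E_∞ = 0 eV

Ionization energy = E_∞ - E_7 = 0 - (-0.2776673) = 0.2776673 eV
Ionization energy ≈ 0.2777 eV

This is also called the binding energy of the electron in state n = 7.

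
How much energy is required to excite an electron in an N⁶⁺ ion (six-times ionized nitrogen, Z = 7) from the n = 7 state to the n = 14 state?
10.20428 eV

The energy levels of a hydrogen-like atom are E_n = -13.6057 Z² eV / n².

Energy at n = 7: E_7 = -13.6057 × 7² / 7² = -13.60570000 eV
Energy at n = 14: E_14 = -13.6057 × 7² / 14² = -3.40142500 eV

The excitation energy is the difference:
ΔE = E_14 - E_7
ΔE = -3.40142500 - (-13.60570000)
ΔE = 10.20428 eV

Since this is positive, energy must be absorbed (photon absorption).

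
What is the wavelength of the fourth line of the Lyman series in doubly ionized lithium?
10.55 nm

The lines of a series are numbered from the longest wavelength (smallest ΔE) outward; the fourth line is the transition from n = n_f + 4 to n_f.
The Lyman series has all transitions ending at n_f = 1.

For Li²⁺ (Z = 3), the fourth line (δ-line) is the jump from n = 5 to n = 1:
E_5 = -13.6057 × 3² / 5² = -4.8981 eV
E_1 = -13.6057 × 3² / 1² = -122.4513 eV
ΔE = E_5 - E_1 = 117.5532 eV

λ = hc/E = 1239.84 eV·nm / 117.5532 eV
λ = 10.55 nm

This is the δ-line of the Lyman series in Li²⁺.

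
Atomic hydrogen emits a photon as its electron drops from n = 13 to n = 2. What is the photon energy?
3.3209 eV

The energy levels are E_n = -13.6057 eV / n².

Energy at n = 13: E_13 = -13.6057 / 13² = -0.0805071 eV
Energy at n = 2: E_2 = -13.6057 / 2² = -3.4014250 eV

For emission (electron falling to lower state), the photon energy is:
E_photon = E_13 - E_2 = |-0.0805071 - (-3.4014250)|
E_photon = 3.3209 eV

This energy is carried away by the emitted photon.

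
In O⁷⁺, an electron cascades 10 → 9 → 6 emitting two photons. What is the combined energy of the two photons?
15.480263 eV

The energy levels of O⁷⁺ are E_n = -13.6057 × 8² / n² eV.

First transition (10 → 9):
ΔE₁ = |E_9 - E_10|
ΔE₁ = |-10.750182716049 - (-8.707648000000)| = 2.042534716 eV

Second transition (9 → 6):
ΔE₂ = |E_6 - E_9|
ΔE₂ = |-24.187911111111 - (-10.750182716049)| = 13.437728395 eV

Total energy released:
E_total = ΔE₁ + ΔE₂ = 2.042534716 + 13.437728395 = 15.480263 eV

Note: This equals the direct transition 10 → 6: 15.480263 eV ✓
Energy is conserved regardless of the path taken.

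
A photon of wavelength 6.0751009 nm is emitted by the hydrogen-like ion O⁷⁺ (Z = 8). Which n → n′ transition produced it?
n = 8 → n = 2

First, find the photon energy from the wavelength (hc = 1239.84 eV·nm):
E = hc/λ = 1239.84 eV·nm / 6.0751009 nm = 204.08550 eV

The energy levels of O⁷⁺ satisfy E_n = -13.6057 × 8² / n² eV, so an emission n_i → n_f releases
ΔE = 13.6057 × 8² × (1/n_f² − 1/n_i²) eV.

Setting ΔE equal to the photon energy:
1/n_f² − 1/n_i² = 204.08550 / (13.6057 × 8²) = 0.23437500

Since 1/n_i² must be positive, we need 1/n_f² > 0.23437500, i.e. n_f ≤ 2. For each allowed n_f, solve n_i = (1/n_f² − 0.23437500)^(−1/2) and check whether it is a whole number:
  n_f = 1: 1/n_i² = 1.00000000 − 0.23437500 = 0.76562500 → n_i = 1.143  (not an integer) ✗
  n_f = 2: 1/n_i² = 0.25000000 − 0.23437500 = 0.01562500 → n_i = 8.000  → integer, n_i = 8 ✓

Only n_f = 2 gives an integer upper level, n_i = 8.

The transition is from n = 8 to n = 2 (emission).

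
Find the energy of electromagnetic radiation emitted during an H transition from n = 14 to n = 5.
0.4748 eV

The energy levels are E_n = -13.6057 eV / n².

Energy at n = 14: E_14 = -13.6057 / 14² = -0.0694168 eV
Energy at n = 5: E_5 = -13.6057 / 5² = -0.5442280 eV

For emission (electron falling to lower state), the photon energy is:
E_photon = E_14 - E_5 = |-0.0694168 - (-0.5442280)|
E_photon = 0.4748 eV

This energy is carried away by the emitted photon.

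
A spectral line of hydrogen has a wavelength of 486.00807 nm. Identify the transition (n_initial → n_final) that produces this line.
n = 4 → n = 2

First, find the photon energy from the wavelength (hc = 1239.84 eV·nm):
E = hc/λ = 1239.84 eV·nm / 486.00807 nm = 2.5510688 eV

The energy levels of hydrogen satisfy E_n = -13.6057 / n² eV, so an emission n_i → n_f releases
ΔE = 13.6057 × (1/n_f² − 1/n_i²) eV.

Setting ΔE equal to the photon energy:
1/n_f² − 1/n_i² = 2.5510688 / 13.6057 = 0.18750000

Since 1/n_i² must be positive, we need 1/n_f² > 0.18750000, i.e. n_f ≤ 2. For each allowed n_f, solve n_i = (1/n_f² − 0.18750000)^(−1/2) and check whether it is a whole number:
  n_f = 1: 1/n_i² = 1.00000000 − 0.18750000 = 0.81250000 → n_i = 1.109  (not an integer) ✗
  n_f = 2: 1/n_i² = 0.25000000 − 0.18750000 = 0.06250000 → n_i = 4.000  → integer, n_i = 4 ✓

Only n_f = 2 gives an integer upper level, n_i = 4.

The transition is from n = 4 to n = 2 (emission).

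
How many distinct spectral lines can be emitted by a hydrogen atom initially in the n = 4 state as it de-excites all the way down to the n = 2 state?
3

The electron can occupy levels n = 2, 3, ..., 4 during de-excitation — that is m = 4 - 2 + 1 = 3 distinct levels.

The number of distinct spectral lines equals the number of ways to choose 2 of these m levels (each pair gives one possible emission transition):

Number of lines = m(m-1)/2 = 3×2/2 = 3

These correspond to all possible transitions between the 3 levels:
4 → 3, 4 → 2, 3 → 2

Each transition produces a photon with a unique energy (and thus wavelength). This count does not depend on Z.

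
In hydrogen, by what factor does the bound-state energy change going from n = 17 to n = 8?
4.515625

Using E_n = -13.6057 Z² / n² eV with Z = 1:

E_8 = -13.6057 / 8² = -13.6057 / 64 = -0.21258906250 eV
E_17 = -13.6057 / 17² = -13.6057 / 289 = -0.04707854671 eV

The ratio is:
E_8/E_17 = (-0.21258906250) / (-0.04707854671)
E_8/E_17 = (-13.6057/64) / (-13.6057/289)
E_8/E_17 = 289/64
E_8/E_17 = 4.515625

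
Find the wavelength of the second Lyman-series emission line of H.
102.52 nm

The lines of a series are numbered from the longest wavelength (smallest ΔE) outward; the second line is the transition from n = n_f + 2 to n_f.
The Lyman series has all transitions ending at n_f = 1.

For H, the second line (β-line) is the jump from n = 3 to n = 1:
E_3 = -13.6057 / 3² = -1.51174 eV
E_1 = -13.6057 / 1² = -13.60570 eV
ΔE = E_3 - E_1 = 12.09396 eV

λ = hc/E = 1239.84 eV·nm / 12.09396 eV
λ = 102.52 nm

This is the β-line of the Lyman series in H.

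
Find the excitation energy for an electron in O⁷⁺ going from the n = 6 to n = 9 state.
13.44 eV

The energy levels of a hydrogen-like atom are E_n = -13.6057 Z² eV / n².

Energy at n = 6: E_6 = -13.6057 × 8² / 6² = -24.18791 eV
Energy at n = 9: E_9 = -13.6057 × 8² / 9² = -10.75018 eV

The excitation energy is the difference:
ΔE = E_9 - E_6
ΔE = -10.75018 - (-24.18791)
ΔE = 13.44 eV

Since this is positive, energy must be absorbed (photon absorption).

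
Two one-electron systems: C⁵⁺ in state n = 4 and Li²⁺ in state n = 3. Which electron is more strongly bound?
C⁵⁺ at n = 4 (E = -30.613 eV)

Using E_n = -13.6057 Z² / n² eV:

C⁵⁺ (Z = 6) at n = 4:
E = -13.6057 × 6² / 4² = -13.6057 × 36 / 16 = -30.612825 eV

Li²⁺ (Z = 3) at n = 3:
E = -13.6057 × 3² / 3² = -13.6057 × 9 / 9 = -13.605700 eV

Since -30.612825 eV < -13.605700 eV,
C⁵⁺ at n = 4 is more tightly bound (requires more energy to ionize).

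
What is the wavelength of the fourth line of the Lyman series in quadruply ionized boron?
3.797 nm

The lines of a series are numbered from the longest wavelength (smallest ΔE) outward; the fourth line is the transition from n = n_f + 4 to n_f.
The Lyman series has all transitions ending at n_f = 1.

For B⁴⁺ (Z = 5), the fourth line (δ-line) is the jump from n = 5 to n = 1:
E_5 = -13.6057 × 5² / 5² = -13.60570 eV
E_1 = -13.6057 × 5² / 1² = -340.14250 eV
ΔE = E_5 - E_1 = 326.53680 eV

λ = hc/E = 1239.84 eV·nm / 326.53680 eV
λ = 3.797 nm

This is the δ-line of the Lyman series in B⁴⁺.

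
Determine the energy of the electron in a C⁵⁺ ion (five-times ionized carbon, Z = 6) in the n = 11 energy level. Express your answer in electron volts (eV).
-4.05 eV

The energy levels of a hydrogen-like atom are given by:
E_n = -13.6057 Z² / n² eV  (with Z = 6 for C⁵⁺)

For n = 11:
E_11 = -13.6057 × 6² / 11²
E_11 = -13.6057 × 36 / 121
E_11 = -4.05 eV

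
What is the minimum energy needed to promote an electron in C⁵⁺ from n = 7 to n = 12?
6.59460 eV

The energy levels of a hydrogen-like atom are E_n = -13.6057 Z² eV / n².

Energy at n = 7: E_7 = -13.6057 × 6² / 7² = -9.99602449 eV
Energy at n = 12: E_12 = -13.6057 × 6² / 12² = -3.40142500 eV

The excitation energy is the difference:
ΔE = E_12 - E_7
ΔE = -3.40142500 - (-9.99602449)
ΔE = 6.59460 eV

Since this is positive, energy must be absorbed (photon absorption).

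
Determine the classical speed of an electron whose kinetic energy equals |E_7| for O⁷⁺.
2.50e+06 m/s (or 0.834% of c)

The binding energy at n = 7 for O⁷⁺ is:
E_7 = -13.6057 × 8²/7² = -17.77071 eV
|E_7| = 17.77071 eV

Convert to Joules:
KE = 17.77071 eV × (1.602177 × 10⁻¹⁹ J/eV) = 2.8472e-18 J

Using KE = ½mv²:
v = √(2·KE/m_e)
v = √(2 × 2.8472e-18 J / 9.10938 × 10⁻³¹ kg)
v = 2.50e+06 m/s

This is approximately 0.834% the speed of light.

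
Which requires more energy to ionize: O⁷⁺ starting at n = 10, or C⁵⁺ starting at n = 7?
C⁵⁺ at n = 7 (E = -10.00 eV)

Using E_n = -13.6057 Z² / n² eV:

O⁷⁺ (Z = 8) at n = 10:
E = -13.6057 × 8² / 10² = -13.6057 × 64 / 100 = -8.70765 eV

C⁵⁺ (Z = 6) at n = 7:
E = -13.6057 × 6² / 7² = -13.6057 × 36 / 49 = -9.99602 eV

Since -9.99602 eV < -8.70765 eV,
C⁵⁺ at n = 7 is more tightly bound (requires more energy to ionize).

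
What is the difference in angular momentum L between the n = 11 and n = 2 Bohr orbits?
9.49e-34 J·s (or 9ℏ)

In the Bohr model, L_n = nℏ where ℏ = 1.0546e-34 J·s.

L_11 = 11ℏ = 1.1601e-33 J·s
L_2 = 2ℏ = 2.1092e-34 J·s

ΔL = L_11 - L_2 = (11 - 2)ℏ = 9ℏ
ΔL = 9 × 1.0546e-34 J·s = 9.49e-34 J·s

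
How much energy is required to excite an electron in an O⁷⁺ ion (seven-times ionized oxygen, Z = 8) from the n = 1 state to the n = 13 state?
865.6123 eV

The energy levels of a hydrogen-like atom are E_n = -13.6057 Z² eV / n².

Energy at n = 1: E_1 = -13.6057 × 8² / 1² = -870.7648000 eV
Energy at n = 13: E_13 = -13.6057 × 8² / 13² = -5.1524544 eV

The excitation energy is the difference:
ΔE = E_13 - E_1
ΔE = -5.1524544 - (-870.7648000)
ΔE = 865.6123 eV

Since this is positive, energy must be absorbed (photon absorption).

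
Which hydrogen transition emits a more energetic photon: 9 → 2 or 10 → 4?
9 → 2

Calculate the energy for each transition:

Transition 9 → 2:
ΔE₁ = |E_2 - E_9| = |-13.6057/2² - (-13.6057/9²)|
ΔE₁ = |-3.401425000000 - (-0.167971604938)| = 3.233453395 eV

Transition 10 → 4:
ΔE₂ = |E_4 - E_10| = |-13.6057/4² - (-13.6057/10²)|
ΔE₂ = |-0.850356250000 - (-0.136057000000)| = 0.714299250 eV

Since 3.233453395 eV > 0.714299250 eV, the transition 9 → 2 emits the more energetic photon.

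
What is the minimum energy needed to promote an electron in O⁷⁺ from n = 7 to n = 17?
14.75768 eV

The energy levels of a hydrogen-like atom are E_n = -13.6057 Z² eV / n².

Energy at n = 7: E_7 = -13.6057 × 8² / 7² = -17.77071020 eV
Energy at n = 17: E_17 = -13.6057 × 8² / 17² = -3.01302699 eV

The excitation energy is the difference:
ΔE = E_17 - E_7
ΔE = -3.01302699 - (-17.77071020)
ΔE = 14.75768 eV

Since this is positive, energy must be absorbed (photon absorption).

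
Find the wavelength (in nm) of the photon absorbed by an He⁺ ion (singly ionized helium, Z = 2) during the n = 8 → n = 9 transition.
6947.05653 nm

First, find the transition energy using E_n = -13.6057 Z² / n² eV:
E_8 = -13.6057 × 2² / 8² = -0.85035625000 eV
E_9 = -13.6057 × 2² / 9² = -0.67188641975 eV

Photon energy: |ΔE| = |E_9 - E_8| = 0.17846983025 eV

Convert to wavelength using E = hc/λ with hc = 1239.84 eV·nm:
λ = hc/E = 1239.84 eV·nm / 0.17846983025 eV
λ = 6947.05653 nm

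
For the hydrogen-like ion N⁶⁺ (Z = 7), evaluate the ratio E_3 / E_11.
13.44444

Using E_n = -13.6057 Z² / n² eV with Z = 7:

E_3 = -13.6057 × 7² / 3² = -666.6793 / 9 = -74.07547777778 eV
E_11 = -13.6057 × 7² / 11² = -666.6793 / 121 = -5.50974628099 eV

The ratio is:
E_3/E_11 = (-74.07547777778) / (-5.50974628099)
E_3/E_11 = (-666.6793/9) / (-666.6793/121)
E_3/E_11 = 121/9
E_3/E_11 = 13.44444
(Note: the Z² factors cancel in the ratio.)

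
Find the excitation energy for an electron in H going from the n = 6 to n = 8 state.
0.165347 eV

The energy levels of a hydrogen-like atom are E_n = -13.6057 eV / n².

Energy at n = 6: E_6 = -13.6057 / 6² = -0.377936111 eV
Energy at n = 8: E_8 = -13.6057 / 8² = -0.212589063 eV

The excitation energy is the difference:
ΔE = E_8 - E_6
ΔE = -0.212589063 - (-0.377936111)
ΔE = 0.165347 eV

Since this is positive, energy must be absorbed (photon absorption).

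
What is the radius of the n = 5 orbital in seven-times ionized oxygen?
0.16537 nm (or 1.65368 Å)

The Bohr radius formula is:
r_n = n² a₀ / Z

where a₀ = 0.05291772 nm is the Bohr radius.

For O⁷⁺ (Z = 8) at n = 5:
r_5 = 5² × 0.05291772 nm / 8
r_5 = 25 × 0.05291772 nm / 8
r_5 = 1.322943 nm / 8
r_5 = 0.16537 nm

The electron orbits at approximately 0.16537 nm from the nucleus.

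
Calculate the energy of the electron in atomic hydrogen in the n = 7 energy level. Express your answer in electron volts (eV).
-0.277667 eV

The energy levels of a hydrogen-like atom are given by:
E_n = -13.6057 eV / n²

For n = 7:
E_7 = -13.6057 eV / 7²
E_7 = -13.6057 eV / 49
E_7 = -0.277667 eV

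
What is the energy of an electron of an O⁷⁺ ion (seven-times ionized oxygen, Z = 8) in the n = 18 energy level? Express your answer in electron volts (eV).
-2.6875 eV

The energy levels of a hydrogen-like atom are given by:
E_n = -13.6057 Z² / n² eV  (with Z = 8 for O⁷⁺)

For n = 18:
E_18 = -13.6057 × 8² / 18²
E_18 = -13.6057 × 64 / 324
E_18 = -2.6875 eV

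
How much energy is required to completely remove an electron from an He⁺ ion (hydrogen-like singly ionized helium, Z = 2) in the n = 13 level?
0.32 eV

The ionization energy is the energy needed to remove the electron completely (n → ∞).

For a hydrogen-like ion with Z = 2, E_n = -13.6057 Z² / n² eV.

At n = 13: E_13 = -13.6057 × 2² / 13² = -0.32203 eV
At n = ∞: E_∞ = 0 eV

Ionization energy = E_∞ - E_13 = 0 - (-0.32203) = 0.32203 eV
Ionization energy ≈ 0.32 eV

This is also called the binding energy of the electron in state n = 13.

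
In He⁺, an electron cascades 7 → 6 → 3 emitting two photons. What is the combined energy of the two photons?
4.936308 eV

The energy levels of He⁺ are E_n = -13.6057 × 2² / n² eV.

First transition (7 → 6):
ΔE₁ = |E_6 - E_7|
ΔE₁ = |-1.511744444444 - (-1.110669387755)| = 0.401075057 eV

Second transition (6 → 3):
ΔE₂ = |E_3 - E_6|
ΔE₂ = |-6.046977777778 - (-1.511744444444)| = 4.535233333 eV

Total energy released:
E_total = ΔE₁ + ΔE₂ = 0.401075057 + 4.535233333 = 4.936308 eV

Note: This equals the direct transition 7 → 3: 4.936308 eV ✓
Energy is conserved regardless of the path taken.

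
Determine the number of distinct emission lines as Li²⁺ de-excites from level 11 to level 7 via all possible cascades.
10

The electron can occupy levels n = 7, 8, ..., 11 during de-excitation — that is m = 11 - 7 + 1 = 5 distinct levels.

The number of distinct spectral lines equals the number of ways to choose 2 of these m levels (each pair gives one possible emission transition):

Number of lines = m(m-1)/2 = 5×4/2 = 10

These correspond to all possible transitions between the 5 levels:
11 → 10, 11 → 9, 11 → 8, 11 → 7, 10 → 9, 10 → 8, 10 → 7, 9 → 8...

Each transition produces a photon with a unique energy (and thus wavelength). This count does not depend on Z.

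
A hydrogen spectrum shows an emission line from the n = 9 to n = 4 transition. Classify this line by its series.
Brackett series

The spectral series in hydrogen are named based on the final (lower) energy level:
- Lyman series: n_final = 1 (ultraviolet)
- Balmer series: n_final = 2 (visible/near-UV)
- Paschen series: n_final = 3 (infrared)
- Brackett series: n_final = 4 (infrared)
- Pfund series: n_final = 5 (far infrared)

Since this transition ends at n = 4, it belongs to the Brackett series.

For reference, this 9 → 4 line has photon energy
ΔE = 13.6057 eV × (1/4² - 1/9²) = 0.6823846451 eV,
corresponding to wavelength λ = hc/ΔE = 1239.84 eV·nm / 0.6823846451 eV = 1816.9225 nm in the infrared region.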